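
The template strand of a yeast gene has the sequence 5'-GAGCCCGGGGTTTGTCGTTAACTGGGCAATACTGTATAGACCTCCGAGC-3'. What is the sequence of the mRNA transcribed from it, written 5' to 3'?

5'-GCUCGGAGGUCUAUACAGUAUUGCCCAGUUAACGACAAACCCCGGGCUC-3'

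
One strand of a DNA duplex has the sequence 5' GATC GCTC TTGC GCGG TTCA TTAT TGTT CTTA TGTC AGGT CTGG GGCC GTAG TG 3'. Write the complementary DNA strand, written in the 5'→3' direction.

The complement of GATCGCTCTTGCGCGGTTCATTATTGTTCTTATGTCAGGTCTGGGGCCGTAGTG is CTAGCGAGAACGCGCCAAGTAATAACAAGAATACAGTCCAGACCCCGGCATCAC (A↔T, G↔C). DNA strands are antiparallel, so the complementary strand runs 3'→5'; reversing gives the 5'→3' form.

5'-CACTACGGCCCCAGACCTGACATAAGAACAATAATGAACCGCGCAAGAGCGATC-3'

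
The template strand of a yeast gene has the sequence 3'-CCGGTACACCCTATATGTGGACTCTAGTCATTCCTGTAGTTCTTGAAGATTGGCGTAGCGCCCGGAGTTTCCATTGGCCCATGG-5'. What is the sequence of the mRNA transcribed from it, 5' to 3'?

Reading the template 3'→5' as shown, RNA polymerase pairs each base (A→U, T→A, G↔C) to build mRNA 5'→3' directly.

5′-GGCCAUGUGGGAUAUACACCUGAGAUCAGUAAGGACAUCAAGAACUUCUAACCGCAUCGCGGGCCUCAAAGGUAACCGGGUACC-3′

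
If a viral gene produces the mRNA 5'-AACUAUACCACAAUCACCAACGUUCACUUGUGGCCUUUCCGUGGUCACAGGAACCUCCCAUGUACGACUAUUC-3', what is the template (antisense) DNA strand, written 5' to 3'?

5'-GAATAGTCGTACATGGGAGGTTCCTGTGACCACGGAAAGGCCACAAGTGAACGTTGGTGATTGTGGTATAGTT-3'

Replace U with T to get the coding DNA strand: AACTATACCACAATCACCAACGTTCACTTGTGGCCTTTCCGTGGTCACAGGAACCTCCCATGTACGACTATTC. The template strand is its reverse complement (complement TTGATATGGTGTTAGTGGTTGCAAGTGAACACCGGAAAGGCACCAGTGTCCTTGGAGGGTACATGCTGATAAG, then reverse).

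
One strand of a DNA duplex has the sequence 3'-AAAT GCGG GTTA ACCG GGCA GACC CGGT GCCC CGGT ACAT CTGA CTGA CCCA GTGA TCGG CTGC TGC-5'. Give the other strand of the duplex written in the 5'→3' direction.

5′-TTTACGCCCAATTGGCCCGTCTGGGCCACGGGGCCATGTAGACTGACTGGGTCACTAGCCGACGACG-3′

The strand is given 3'→5', so its complement runs 5'→3' in the same left-to-right order: pair each base A↔T, G↔C.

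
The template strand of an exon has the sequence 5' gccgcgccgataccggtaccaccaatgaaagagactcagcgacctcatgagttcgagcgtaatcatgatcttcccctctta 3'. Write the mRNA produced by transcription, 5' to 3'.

RNA polymerase reads the template 3'→5' and synthesizes mRNA 5'→3' by base-pairing (A→U, T→A, G↔C). The complement of the template is CGGCGCGGCTATGGCCATGGTGGTTACTTTCTCTGAGTCGCTGGAGTACTCAAGCTCGCATTAGTACTAGAAGGGGAGAAT; antiparallel, so 5'→3' the coding strand is TAAGAGGGGAAGATCATGATTACGCTCGAACTCATGAGGTCGCTGAGTCTCTTTCATTGGTGGTACCGGTATCGGCGCGGC. Replace T with U for the mRNA.

5′-UAAGAGGGGAAGAUCAUGAUUACGCUCGAACUCAUGAGGUCGCUGAGUCUCUUUCAUUGGUGGUACCGGUAUCGGCGCGGC-3′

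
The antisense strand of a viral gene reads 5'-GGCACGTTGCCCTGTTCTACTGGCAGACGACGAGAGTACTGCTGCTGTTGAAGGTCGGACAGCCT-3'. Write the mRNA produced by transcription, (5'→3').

RNA polymerase reads the template 3'→5' and synthesizes mRNA 5'→3' by base-pairing (A→U, T→A, G↔C). The complement of the template is CCGTGCAACGGGACAAGATGACCGTCTGCTGCTCTCATGACGACGACAACTTCCAGCCTGTCGGA; antiparallel, so 5'→3' the coding strand is AGGCTGTCCGACCTTCAACAGCAGCAGTACTCTCGTCGTCTGCCAGTAGAACAGGGCAACGTGCC. Replace T with U for the mRNA.

5'-AGGCUGUCCGACCUUCAACAGCAGCAGUACUCUCGUCGUCUGCCAGUAGAACAGGGCAACGUGCC-3'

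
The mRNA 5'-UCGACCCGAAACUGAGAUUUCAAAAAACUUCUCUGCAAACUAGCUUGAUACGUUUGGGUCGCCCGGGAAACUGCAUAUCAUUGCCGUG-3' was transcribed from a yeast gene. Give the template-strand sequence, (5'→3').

Replace U with T to get the coding DNA strand: TCGACCCGAAACTGAGATTTCAAAAAACTTCTCTGCAAACTAGCTTGATACGTTTGGGTCGCCCGGGAAACTGCATATCATTGCCGTG. The template strand is its reverse complement (complement AGCTGGGCTTTGACTCTAAAGTTTTTTGAAGAGACGTTTGATCGAACTATGCAAACCCAGCGGGCCCTTTGACGTATAGTAACGGCAC, then reverse).

5'-CACGGCAATGATATGCAGTTTCCCGGGCGACCCAAACGTATCAAGCTAGTTTGCAGAGAAGTTTTTTGAAATCTCAGTTTCGGGTCGA-3'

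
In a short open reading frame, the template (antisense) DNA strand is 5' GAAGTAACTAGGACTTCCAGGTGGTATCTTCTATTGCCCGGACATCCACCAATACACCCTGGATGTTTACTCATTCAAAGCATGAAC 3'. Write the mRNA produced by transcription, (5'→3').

RNA polymerase reads the template 3'→5' and synthesizes mRNA 5'→3' by base-pairing (A→U, T→A, G↔C). The complement of the template is CTTCATTGATCCTGAAGGTCCACCATAGAAGATAACGGGCCTGTAGGTGGTTATGTGGGACCTACAAATGAGTAAGTTTCGTACTTG; antiparallel, so 5'→3' the coding strand is GTTCATGCTTTGAATGAGTAAACATCCAGGGTGTATTGGTGGATGTCCGGGCAATAGAAGATACCACCTGGAAGTCCTAGTTACTTC. Replace T with U for the mRNA.

5'-GUUCAUGCUUUGAAUGAGUAAACAUCCAGGGUGUAUUGGUGGAUGUCCGGGCAAUAGAAGAUACCACCUGGAAGUCCUAGUUACUUC-3'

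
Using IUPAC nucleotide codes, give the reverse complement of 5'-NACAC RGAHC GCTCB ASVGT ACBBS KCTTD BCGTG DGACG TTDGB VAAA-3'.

Standard pairs A↔T, G↔C; ambiguity codes pair R↔Y, K↔M, S↔S, B↔V, D↔H, N↔N. Complement (NTGTGYCTDGCGAGVTSBCATGVVSMGAAHVGCACHCTGCAAHCVBTTT), then reverse for 5'→3'.

5'-TTTBVCHAACGTCHCACGVHAAGMSVVGTACBSTVGAGCGDTCYGTGTN-3'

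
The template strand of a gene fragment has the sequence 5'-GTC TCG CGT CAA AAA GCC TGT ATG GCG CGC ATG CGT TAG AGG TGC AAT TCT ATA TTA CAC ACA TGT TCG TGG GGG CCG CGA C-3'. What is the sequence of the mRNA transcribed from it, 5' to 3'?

RNA polymerase reads the template 3'→5' and synthesizes mRNA 5'→3' by base-pairing (A→U, T→A, G↔C). The complement of the template is CAGAGCGCAGTTTTTCGGACATACCGCGCGTACGCAATCTCCACGTTAAGATATAATGTGTGTACAAGCACCCCCGGCGCTG; antiparallel, so 5'→3' the coding strand is GTCGCGGCCCCCACGAACATGTGTGTAATATAGAATTGCACCTCTAACGCATGCGCGCCATACAGGCTTTTTGACGCGAGAC. Replace T with U for the mRNA.

5'-GUCGCGGCCCCCACGAACAUGUGUGUAAUAUAGAAUUGCACCUCUAACGCAUGCGCGCCAUACAGGCUUUUUGACGCGAGAC-3'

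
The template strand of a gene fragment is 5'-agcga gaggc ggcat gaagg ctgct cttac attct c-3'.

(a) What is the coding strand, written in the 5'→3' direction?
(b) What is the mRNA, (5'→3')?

(a) The coding strand is the reverse complement of the template: complement TCGCTCTCCGCCGTACTTCCGACGAGAATGTAAGAG, then reverse.
(b) mRNA has the coding-strand sequence with T→U.

(a) 5'-GAGAATGTAAGAGCAGCCTTCATGCCGCCTCTCGCT-3'
(b) 5'-GAGAAUGUAAGAGCAGCCUUCAUGCCGCCUCUCGCU-3'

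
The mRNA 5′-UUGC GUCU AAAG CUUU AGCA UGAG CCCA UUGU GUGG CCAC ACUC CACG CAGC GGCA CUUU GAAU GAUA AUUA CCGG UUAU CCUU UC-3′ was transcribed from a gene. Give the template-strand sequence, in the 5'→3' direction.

Replace U with T to get the coding DNA strand: TTGCGTCTAAAGCTTTAGCATGAGCCCATTGTGTGGCCACACTCCACGCAGCGGCACTTTGAATGATAATTACCGGTTATCCTTTC. The template strand is its reverse complement (complement AACGCAGATTTCGAAATCGTACTCGGGTAACACACCGGTGTGAGGTGCGTCGCCGTGAAACTTACTATTAATGGCCAATAGGAAAG, then reverse).

5'-GAAAGGATAACCGGTAATTATCATTCAAAGTGCCGCTGCGTGGAGTGTGGCCACACAATGGGCTCATGCTAAAGCTTTAGACGCAA-3'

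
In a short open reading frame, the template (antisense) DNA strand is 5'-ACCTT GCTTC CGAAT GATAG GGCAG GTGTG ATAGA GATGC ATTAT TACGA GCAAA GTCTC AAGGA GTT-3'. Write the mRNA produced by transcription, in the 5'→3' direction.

5'-AACUCCUUGAGACUUUGCUCGUAAUAAUGCAUCUCUAUCACACCUGCCCUAUCAUUCGGAAGCAAGGU-3'

RNA polymerase reads the template 3'→5' and synthesizes mRNA 5'→3' by base-pairing (A→U, T→A, G↔C). The complement of the template is TGGAACGAAGGCTTACTATCCCGTCCACACTATCTCTACGTAATAATGCTCGTTTCAGAGTTCCTCAA; antiparallel, so 5'→3' the coding strand is AACTCCTTGAGACTTTGCTCGTAATAATGCATCTCTATCACACCTGCCCTATCATTCGGAAGCAAGGT. Replace T with U for the mRNA.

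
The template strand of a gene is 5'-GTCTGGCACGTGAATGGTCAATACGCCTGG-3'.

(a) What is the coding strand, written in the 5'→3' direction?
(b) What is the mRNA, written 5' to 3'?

(a) 5'-CCAGGCGTATTGACCATTCACGTGCCAGAC-3'
(b) 5′-CCAGGCGUAUUGACCAUUCACGUGCCAGAC-3′

(a) The coding strand is the reverse complement of the template: complement CAGACCGTGCACTTACCAGTTATGCGGACC, then reverse.
(b) mRNA has the coding-strand sequence with T→U.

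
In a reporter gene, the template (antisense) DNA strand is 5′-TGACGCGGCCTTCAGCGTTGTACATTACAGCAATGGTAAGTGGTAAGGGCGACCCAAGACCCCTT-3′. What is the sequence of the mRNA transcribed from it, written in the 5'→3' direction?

RNA polymerase reads the template 3'→5' and synthesizes mRNA 5'→3' by base-pairing (A→U, T→A, G↔C). The complement of the template is ACTGCGCCGGAAGTCGCAACATGTAATGTCGTTACCATTCACCATTCCCGCTGGGTTCTGGGGAA; antiparallel, so 5'→3' the coding strand is AAGGGGTCTTGGGTCGCCCTTACCACTTACCATTGCTGTAATGTACAACGCTGAAGGCCGCGTCA. Replace T with U for the mRNA.

5'-AAGGGGUCUUGGGUCGCCCUUACCACUUACCAUUGCUGUAAUGUACAACGCUGAAGGCCGCGUCA-3'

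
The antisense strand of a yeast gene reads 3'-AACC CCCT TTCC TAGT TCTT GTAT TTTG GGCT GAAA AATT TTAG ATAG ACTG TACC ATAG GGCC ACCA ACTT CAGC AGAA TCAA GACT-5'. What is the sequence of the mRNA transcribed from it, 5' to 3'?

5'-UUGGGGGAAAGGAUCAAGAACAUAAAACCCGACUUUUUAAAAUCUAUCUGACAUGGUAUCCCGGUGGUUGAAGUCGUCUUAGUUCUGA-3'

Reading the template 3'→5' as shown, RNA polymerase pairs each base (A→U, T→A, G↔C) to build mRNA 5'→3' directly.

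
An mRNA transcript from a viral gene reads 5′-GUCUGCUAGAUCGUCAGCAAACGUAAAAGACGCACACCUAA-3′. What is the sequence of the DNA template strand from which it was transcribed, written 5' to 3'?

Replace U with T to get the coding DNA strand: GTCTGCTAGATCGTCAGCAAACGTAAAAGACGCACACCTAA. The template strand is its reverse complement (complement CAGACGATCTAGCAGTCGTTTGCATTTTCTGCGTGTGGATT, then reverse).

5'-TTAGGTGTGCGTCTTTTACGTTTGCTGACGATCTAGCAGAC-3'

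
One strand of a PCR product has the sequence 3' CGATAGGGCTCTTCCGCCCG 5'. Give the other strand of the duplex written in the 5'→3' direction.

The strand is given 3'→5', so its complement runs 5'→3' in the same left-to-right order: pair each base A↔T, G↔C.

5'-GCTATCCCGAGAAGGCGGGC-3'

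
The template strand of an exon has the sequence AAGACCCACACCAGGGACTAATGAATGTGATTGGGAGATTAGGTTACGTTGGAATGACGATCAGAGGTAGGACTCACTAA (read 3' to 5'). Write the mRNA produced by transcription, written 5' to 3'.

Reading the template 3'→5' as shown, RNA polymerase pairs each base (A→U, T→A, G↔C) to build mRNA 5'→3' directly.

5'-UUCUGGGUGUGGUCCCUGAUUACUUACACUAACCCUCUAAUCCAAUGCAACCUUACUGCUAGUCUCCAUCCUGAGUGAUU-3'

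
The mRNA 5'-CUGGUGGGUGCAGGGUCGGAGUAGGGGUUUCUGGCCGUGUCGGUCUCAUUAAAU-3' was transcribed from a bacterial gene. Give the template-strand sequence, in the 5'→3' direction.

Replace U with T to get the coding DNA strand: CTGGTGGGTGCAGGGTCGGAGTAGGGGTTTCTGGCCGTGTCGGTCTCATTAAAT. The template strand is its reverse complement (complement GACCACCCACGTCCCAGCCTCATCCCCAAAGACCGGCACAGCCAGAGTAATTTA, then reverse).

5'-ATTTAATGAGACCGACACGGCCAGAAACCCCTACTCCGACCCTGCACCCACCAG-3'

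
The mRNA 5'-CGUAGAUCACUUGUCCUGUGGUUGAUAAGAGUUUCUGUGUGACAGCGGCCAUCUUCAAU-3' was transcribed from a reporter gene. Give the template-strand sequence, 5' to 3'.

5'-ATTGAAGATGGCCGCTGTCACACAGAAACTCTTATCAACCACAGGACAAGTGATCTACG-3'

Replace U with T to get the coding DNA strand: CGTAGATCACTTGTCCTGTGGTTGATAAGAGTTTCTGTGTGACAGCGGCCATCTTCAAT. The template strand is its reverse complement (complement GCATCTAGTGAACAGGACACCAACTATTCTCAAAGACACACTGTCGCCGGTAGAAGTTA, then reverse).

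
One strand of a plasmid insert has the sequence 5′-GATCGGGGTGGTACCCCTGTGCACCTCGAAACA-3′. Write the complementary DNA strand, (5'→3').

Pairing A↔T and G↔C gives CTAGCCCCACCATGGGGACACGTGGAGCTTTGT, running 3'→5'. Reverse for the 5'→3' convention.

5'-TGTTTCGAGGTGCACAGGGGTACCACCCCGATC-3'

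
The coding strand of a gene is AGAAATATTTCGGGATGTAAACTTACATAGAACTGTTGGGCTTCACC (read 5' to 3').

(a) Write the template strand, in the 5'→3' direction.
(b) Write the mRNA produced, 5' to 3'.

(a) 5'-GGTGAAGCCCAACAGTTCTATGTAAGTTTACATCCCGAAATATTTCT-3'
(b) 5'-AGAAAUAUUUCGGGAUGUAAACUUACAUAGAACUGUUGGGCUUCACC-3'

(a) The template strand is the reverse complement of the coding strand: complement TCTTTATAAAGCCCTACATTTGAATGTATCTTGACAACCCGAAGTGG, then reverse.
(b) mRNA matches the coding strand with T→U.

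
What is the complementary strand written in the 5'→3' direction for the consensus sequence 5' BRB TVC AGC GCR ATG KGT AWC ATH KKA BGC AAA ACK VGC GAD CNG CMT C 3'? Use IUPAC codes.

5'-GAKGCNGHTCGCBMGTTTTGCVTMMDATGWTACMCATYGCGCTGBAVYV-3'

Standard pairs A↔T, G↔C; ambiguity codes pair R↔Y, M↔K, W↔W, B↔V, D↔H, N↔N. Complement (VYVABGTCGCGYTACMCATWGTADMMTVCGTTTTGMBCGCTHGNCGKAG), then reverse for 5'→3'.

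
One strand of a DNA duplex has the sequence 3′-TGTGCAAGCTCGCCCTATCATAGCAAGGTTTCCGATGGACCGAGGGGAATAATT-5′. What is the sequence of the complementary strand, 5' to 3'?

The strand is given 3'→5', so its complement runs 5'→3' in the same left-to-right order: pair each base A↔T, G↔C.

5'-ACACGTTCGAGCGGGATAGTATCGTTCCAAAGGCTACCTGGCTCCCCTTATTAA-3'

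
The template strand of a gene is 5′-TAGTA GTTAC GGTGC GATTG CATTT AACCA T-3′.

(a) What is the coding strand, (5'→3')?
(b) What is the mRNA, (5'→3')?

(a) 5'-ATGGTTAAATGCAATCGCACCGTAACTACTA-3'
(b) 5'-AUGGUUAAAUGCAAUCGCACCGUAACUACUA-3'

(a) The coding strand is the reverse complement of the template: complement ATCATCAATGCCACGCTAACGTAAATTGGTA, then reverse.
(b) mRNA has the coding-strand sequence with T→U.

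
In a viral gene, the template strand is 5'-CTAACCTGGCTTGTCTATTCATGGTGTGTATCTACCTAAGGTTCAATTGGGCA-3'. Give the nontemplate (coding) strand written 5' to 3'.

The coding strand is complementary and antiparallel to the template: take the complement (A↔T, G↔C) and reverse.

5'-TGCCCAATTGAACCTTAGGTAGATACACACCATGAATAGACAAGCCAGGTTAG-3'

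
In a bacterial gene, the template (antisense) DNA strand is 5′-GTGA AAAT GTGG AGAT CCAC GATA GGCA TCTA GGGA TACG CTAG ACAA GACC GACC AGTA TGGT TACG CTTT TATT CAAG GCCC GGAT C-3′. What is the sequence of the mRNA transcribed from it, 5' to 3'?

The mRNA has the sequence of the coding strand (reverse complement of the template) with T→U. Reverse complement of GTGAAAATGTGGAGATCCACGATAGGCATCTAGGGATACGCTAGACAAGACCGACCAGTATGGTTACGCTTTTATTCAAGGCCCGGATC is GATCCGGGCCTTGAATAAAAGCGTAACCATACTGGTCGGTCTTGTCTAGCGTATCCCTAGATGCCTATCGTGGATCTCCACATTTTCAC; then T→U.

5'-GAUCCGGGCCUUGAAUAAAAGCGUAACCAUACUGGUCGGUCUUGUCUAGCGUAUCCCUAGAUGCCUAUCGUGGAUCUCCACAUUUUCAC-3'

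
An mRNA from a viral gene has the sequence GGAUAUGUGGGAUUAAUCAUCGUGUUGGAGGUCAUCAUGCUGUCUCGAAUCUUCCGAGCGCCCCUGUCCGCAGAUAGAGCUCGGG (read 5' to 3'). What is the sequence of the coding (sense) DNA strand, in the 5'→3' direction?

The coding DNA strand has the same 5'→3' sequence as the mRNA with U replaced by T.

5'-GGATATGTGGGATTAATCATCGTGTTGGAGGTCATCATGCTGTCTCGAATCTTCCGAGCGCCCCTGTCCGCAGATAGAGCTCGGG-3'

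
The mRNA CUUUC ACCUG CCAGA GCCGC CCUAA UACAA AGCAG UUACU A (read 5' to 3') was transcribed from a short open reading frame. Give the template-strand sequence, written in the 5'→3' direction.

5'-TAGTAACTGCTTTGTATTAGGGCGGCTCTGGCAGGTGAAAG-3'

Replace U with T to get the coding DNA strand: CTTTCACCTGCCAGAGCCGCCCTAATACAAAGCAGTTACTA. The template strand is its reverse complement (complement GAAAGTGGACGGTCTCGGCGGGATTATGTTTCGTCAATGAT, then reverse).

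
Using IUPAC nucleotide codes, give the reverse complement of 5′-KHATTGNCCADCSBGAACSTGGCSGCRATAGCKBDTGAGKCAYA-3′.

5′-TRTGMCTCAHVMGCTATYGCSGCCASGTTCVSGHTGGNCAATDM-3′

Standard pairs A↔T, G↔C; ambiguity codes pair R↔Y, K↔M, S↔S, B↔V, D↔H, N↔N. Complement (MDTAACNGGTHGSVCTTGSACCGSCGYTATCGMVHACTCMGTRT), then reverse for 5'→3'.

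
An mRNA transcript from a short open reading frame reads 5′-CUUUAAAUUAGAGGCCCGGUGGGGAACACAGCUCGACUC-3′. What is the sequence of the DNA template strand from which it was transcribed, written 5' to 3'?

Replace U with T to get the coding DNA strand: CTTTAAATTAGAGGCCCGGTGGGGAACACAGCTCGACTC. The template strand is its reverse complement (complement GAAATTTAATCTCCGGGCCACCCCTTGTGTCGAGCTGAG, then reverse).

5′-GAGTCGAGCTGTGTTCCCCACCGGGCCTCTAATTTAAAG-3′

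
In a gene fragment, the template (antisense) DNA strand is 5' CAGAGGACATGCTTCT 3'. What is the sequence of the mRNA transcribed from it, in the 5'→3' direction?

RNA polymerase reads the template 3'→5' and synthesizes mRNA 5'→3' by base-pairing (A→U, T→A, G↔C). The complement of the template is GTCTCCTGTACGAAGA; antiparallel, so 5'→3' the coding strand is AGAAGCATGTCCTCTG. Replace T with U for the mRNA.

5'-AGAAGCAUGUCCUCUG-3'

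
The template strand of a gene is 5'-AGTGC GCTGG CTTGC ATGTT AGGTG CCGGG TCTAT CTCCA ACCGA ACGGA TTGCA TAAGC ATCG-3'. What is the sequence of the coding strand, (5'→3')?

5'-CGATGCTTATGCAATCCGTTCGGTTGGAGATAGACCCGGCACCTAACATGCAAGCCAGCGCACT-3'

The coding strand is complementary and antiparallel to the template: take the complement (A↔T, G↔C) and reverse.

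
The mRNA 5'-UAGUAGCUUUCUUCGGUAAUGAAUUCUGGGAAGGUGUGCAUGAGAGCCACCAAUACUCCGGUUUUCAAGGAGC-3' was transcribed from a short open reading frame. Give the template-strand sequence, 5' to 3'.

Replace U with T to get the coding DNA strand: TAGTAGCTTTCTTCGGTAATGAATTCTGGGAAGGTGTGCATGAGAGCCACCAATACTCCGGTTTTCAAGGAGC. The template strand is its reverse complement (complement ATCATCGAAAGAAGCCATTACTTAAGACCCTTCCACACGTACTCTCGGTGGTTATGAGGCCAAAAGTTCCTCG, then reverse).

5'-GCTCCTTGAAAACCGGAGTATTGGTGGCTCTCATGCACACCTTCCCAGAATTCATTACCGAAGAAAGCTACTA-3'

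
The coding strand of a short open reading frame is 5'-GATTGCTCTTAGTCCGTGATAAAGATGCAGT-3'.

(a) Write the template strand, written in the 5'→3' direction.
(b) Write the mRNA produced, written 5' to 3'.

(a) 5'-ACTGCATCTTTATCACGGACTAAGAGCAATC-3'
(b) 5'-GAUUGCUCUUAGUCCGUGAUAAAGAUGCAGU-3'

(a) The template strand is the reverse complement of the coding strand: complement CTAACGAGAATCAGGCACTATTTCTACGTCA, then reverse.
(b) mRNA matches the coding strand with T→U.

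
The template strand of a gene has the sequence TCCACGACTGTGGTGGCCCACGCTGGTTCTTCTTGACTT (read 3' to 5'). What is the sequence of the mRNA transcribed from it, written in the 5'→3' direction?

5'-AGGUGCUGACACCACCGGGUGCGACCAAGAAGAACUGAA-3'

Reading the template 3'→5' as shown, RNA polymerase pairs each base (A→U, T→A, G↔C) to build mRNA 5'→3' directly.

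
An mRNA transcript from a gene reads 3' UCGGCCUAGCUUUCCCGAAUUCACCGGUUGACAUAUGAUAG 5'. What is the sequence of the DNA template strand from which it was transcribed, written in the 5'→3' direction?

5'-AGCCGGATCGAAAGGGCTTAAGTGGCCAACTGTATACTATC-3'

Written 5'→3' the mRNA is GAUAGUAUACAGUUGGCCACUUAAGCCCUUUCGAUCCGGCU, so the coding DNA strand is GATAGTATACAGTTGGCCACTTAAGCCCTTTCGATCCGGCT. The template is its reverse complement.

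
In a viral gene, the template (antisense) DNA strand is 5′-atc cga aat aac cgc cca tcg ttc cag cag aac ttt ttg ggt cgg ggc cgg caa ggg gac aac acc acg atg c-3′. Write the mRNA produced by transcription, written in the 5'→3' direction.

5'-GCAUCGUGGUGUUGUCCCCUUGCCGGCCCCGACCCAAAAAGUUCUGCUGGAACGAUGGGCGGUUAUUUCGGAU-3'

RNA polymerase reads the template 3'→5' and synthesizes mRNA 5'→3' by base-pairing (A→U, T→A, G↔C). The complement of the template is TAGGCTTTATTGGCGGGTAGCAAGGTCGTCTTGAAAAACCCAGCCCCGGCCGTTCCCCTGTTGTGGTGCTACG; antiparallel, so 5'→3' the coding strand is GCATCGTGGTGTTGTCCCCTTGCCGGCCCCGACCCAAAAAGTTCTGCTGGAACGATGGGCGGTTATTTCGGAT. Replace T with U for the mRNA.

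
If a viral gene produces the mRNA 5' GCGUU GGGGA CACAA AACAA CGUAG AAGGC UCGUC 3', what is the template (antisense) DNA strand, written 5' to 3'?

5'-GACGAGCCTTCTACGTTGTTTTGTGTCCCCAACGC-3'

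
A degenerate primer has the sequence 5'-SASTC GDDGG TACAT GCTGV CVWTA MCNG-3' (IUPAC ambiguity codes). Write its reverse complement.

5′-CNGKTAWBGBCAGCATGTACCHHCGASTS-3′

Standard pairs A↔T, G↔C; ambiguity codes pair M↔K, W↔W, S↔S, D↔H, V↔B, N↔N. Complement (STSAGCHHCCATGTACGACBGBWATKGNC), then reverse for 5'→3'.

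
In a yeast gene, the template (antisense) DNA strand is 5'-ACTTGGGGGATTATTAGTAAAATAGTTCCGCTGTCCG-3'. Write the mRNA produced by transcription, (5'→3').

5'-CGGACAGCGGAACUAUUUUACUAAUAAUCCCCCAAGU-3'

RNA polymerase reads the template 3'→5' and synthesizes mRNA 5'→3' by base-pairing (A→U, T→A, G↔C). The complement of the template is TGAACCCCCTAATAATCATTTTATCAAGGCGACAGGC; antiparallel, so 5'→3' the coding strand is CGGACAGCGGAACTATTTTACTAATAATCCCCCAAGT. Replace T with U for the mRNA.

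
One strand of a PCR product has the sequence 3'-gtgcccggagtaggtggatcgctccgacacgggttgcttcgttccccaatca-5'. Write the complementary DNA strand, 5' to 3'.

5'-CACGGGCCTCATCCACCTAGCGAGGCTGTGCCCAACGAAGCAAGGGGTTAGT-3'

The strand is given 3'→5', so its complement runs 5'→3' in the same left-to-right order: pair each base A↔T, G↔C.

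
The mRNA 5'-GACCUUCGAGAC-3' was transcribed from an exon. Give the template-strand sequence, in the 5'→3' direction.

Replace U with T to get the coding DNA strand: GACCTTCGAGAC. The template strand is its reverse complement (complement CTGGAAGCTCTG, then reverse).

5'-GTCTCGAAGGTC-3'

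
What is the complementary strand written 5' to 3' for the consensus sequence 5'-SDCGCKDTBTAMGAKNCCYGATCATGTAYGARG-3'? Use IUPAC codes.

Standard pairs A↔T, G↔C; ambiguity codes pair R↔Y, M↔K, S↔S, B↔V, D↔H, N↔N. Complement (SHGCGMHAVATKCTMNGGRCTAGTACATRCTYC), then reverse for 5'→3'.

5'-CYTCRTACATGATCRGGNMTCKTAVAHMGCGHS-3'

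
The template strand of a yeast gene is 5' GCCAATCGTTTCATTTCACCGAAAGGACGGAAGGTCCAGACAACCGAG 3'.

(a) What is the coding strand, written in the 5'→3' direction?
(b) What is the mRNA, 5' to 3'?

(a) 5'-CTCGGTTGTCTGGACCTTCCGTCCTTTCGGTGAAATGAAACGATTGGC-3'
(b) 5′-CUCGGUUGUCUGGACCUUCCGUCCUUUCGGUGAAAUGAAACGAUUGGC-3′

(a) The coding strand is the reverse complement of the template: complement CGGTTAGCAAAGTAAAGTGGCTTTCCTGCCTTCCAGGTCTGTTGGCTC, then reverse.
(b) mRNA has the coding-strand sequence with T→U.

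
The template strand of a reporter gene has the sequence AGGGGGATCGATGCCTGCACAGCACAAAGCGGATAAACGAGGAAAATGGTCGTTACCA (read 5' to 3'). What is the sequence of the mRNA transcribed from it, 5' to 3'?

5'-UGGUAACGACCAUUUUCCUCGUUUAUCCGCUUUGUGCUGUGCAGGCAUCGAUCCCCCU-3'

RNA polymerase reads the template 3'→5' and synthesizes mRNA 5'→3' by base-pairing (A→U, T→A, G↔C). The complement of the template is TCCCCCTAGCTACGGACGTGTCGTGTTTCGCCTATTTGCTCCTTTTACCAGCAATGGT; antiparallel, so 5'→3' the coding strand is TGGTAACGACCATTTTCCTCGTTTATCCGCTTTGTGCTGTGCAGGCATCGATCCCCCT. Replace T with U for the mRNA.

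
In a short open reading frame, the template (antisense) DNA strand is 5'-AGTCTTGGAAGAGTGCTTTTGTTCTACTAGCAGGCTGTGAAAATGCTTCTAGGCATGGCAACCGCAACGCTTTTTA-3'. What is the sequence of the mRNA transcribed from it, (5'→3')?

5′-UAAAAAGCGUUGCGGUUGCCAUGCCUAGAAGCAUUUUCACAGCCUGCUAGUAGAACAAAAGCACUCUUCCAAGACU-3′

RNA polymerase reads the template 3'→5' and synthesizes mRNA 5'→3' by base-pairing (A→U, T→A, G↔C). The complement of the template is TCAGAACCTTCTCACGAAAACAAGATGATCGTCCGACACTTTTACGAAGATCCGTACCGTTGGCGTTGCGAAAAAT; antiparallel, so 5'→3' the coding strand is TAAAAAGCGTTGCGGTTGCCATGCCTAGAAGCATTTTCACAGCCTGCTAGTAGAACAAAAGCACTCTTCCAAGACT. Replace T with U for the mRNA.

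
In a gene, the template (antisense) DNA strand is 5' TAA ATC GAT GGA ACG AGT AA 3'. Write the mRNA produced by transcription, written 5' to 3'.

RNA polymerase reads the template 3'→5' and synthesizes mRNA 5'→3' by base-pairing (A→U, T→A, G↔C). The complement of the template is ATTTAGCTACCTTGCTCATT; antiparallel, so 5'→3' the coding strand is TTACTCGTTCCATCGATTTA. Replace T with U for the mRNA.

5′-UUACUCGUUCCAUCGAUUUA-3′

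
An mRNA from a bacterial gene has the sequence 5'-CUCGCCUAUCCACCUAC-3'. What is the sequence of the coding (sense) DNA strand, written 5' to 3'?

5'-CTCGCCTATCCACCTAC-3'

The coding DNA strand has the same 5'→3' sequence as the mRNA with U replaced by T.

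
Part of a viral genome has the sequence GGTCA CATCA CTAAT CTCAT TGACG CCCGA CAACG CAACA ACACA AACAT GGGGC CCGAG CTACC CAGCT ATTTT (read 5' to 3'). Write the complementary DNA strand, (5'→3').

The complement of GGTCACATCACTAATCTCATTGACGCCCGACAACGCAACAACACAAACATGGGGCCCGAGCTACCCAGCTATTTT is CCAGTGTAGTGATTAGAGTAACTGCGGGCTGTTGCGTTGTTGTGTTTGTACCCCGGGCTCGATGGGTCGATAAAA (A↔T, G↔C). DNA strands are antiparallel, so the complementary strand runs 3'→5'; reversing gives the 5'→3' form.

5'-AAAATAGCTGGGTAGCTCGGGCCCCATGTTTGTGTTGTTGCGTTGTCGGGCGTCAATGAGATTAGTGATGTGACC-3'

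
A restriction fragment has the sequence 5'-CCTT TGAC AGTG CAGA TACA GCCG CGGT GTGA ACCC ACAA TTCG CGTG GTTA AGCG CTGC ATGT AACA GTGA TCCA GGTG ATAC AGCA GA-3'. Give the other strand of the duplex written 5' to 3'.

5'-TCTGCTGTATCACCTGGATCACTGTTACATGCAGCGCTTAACCACGCGAATTGTGGGTTCACACCGCGGCTGTATCTGCACTGTCAAAGG-3'

The complement of CCTTTGACAGTGCAGATACAGCCGCGGTGTGAACCCACAATTCGCGTGGTTAAGCGCTGCATGTAACAGTGATCCAGGTGATACAGCAGA is GGAAACTGTCACGTCTATGTCGGCGCCACACTTGGGTGTTAAGCGCACCAATTCGCGACGTACATTGTCACTAGGTCCACTATGTCGTCT (A↔T, G↔C). DNA strands are antiparallel, so the complementary strand runs 3'→5'; reversing gives the 5'→3' form.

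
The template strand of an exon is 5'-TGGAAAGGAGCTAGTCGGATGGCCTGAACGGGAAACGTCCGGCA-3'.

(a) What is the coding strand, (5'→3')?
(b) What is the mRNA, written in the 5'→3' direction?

(a) 5'-TGCCGGACGTTTCCCGTTCAGGCCATCCGACTAGCTCCTTTCCA-3'
(b) 5'-UGCCGGACGUUUCCCGUUCAGGCCAUCCGACUAGCUCCUUUCCA-3'

(a) The coding strand is the reverse complement of the template: complement ACCTTTCCTCGATCAGCCTACCGGACTTGCCCTTTGCAGGCCGT, then reverse.
(b) mRNA has the coding-strand sequence with T→U.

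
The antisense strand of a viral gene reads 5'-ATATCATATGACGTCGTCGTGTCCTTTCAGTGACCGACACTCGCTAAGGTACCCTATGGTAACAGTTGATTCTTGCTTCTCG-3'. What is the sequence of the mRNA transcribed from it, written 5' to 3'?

5'-CGAGAAGCAAGAAUCAACUGUUACCAUAGGGUACCUUAGCGAGUGUCGGUCACUGAAAGGACACGACGACGUCAUAUGAUAU-3'

RNA polymerase reads the template 3'→5' and synthesizes mRNA 5'→3' by base-pairing (A→U, T→A, G↔C). The complement of the template is TATAGTATACTGCAGCAGCACAGGAAAGTCACTGGCTGTGAGCGATTCCATGGGATACCATTGTCAACTAAGAACGAAGAGC; antiparallel, so 5'→3' the coding strand is CGAGAAGCAAGAATCAACTGTTACCATAGGGTACCTTAGCGAGTGTCGGTCACTGAAAGGACACGACGACGTCATATGATAT. Replace T with U for the mRNA.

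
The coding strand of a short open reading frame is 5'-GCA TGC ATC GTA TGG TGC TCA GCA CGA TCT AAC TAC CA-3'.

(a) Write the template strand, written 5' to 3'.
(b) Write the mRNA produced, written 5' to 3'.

(a) The template strand is the reverse complement of the coding strand: complement CGTACGTAGCATACCACGAGTCGTGCTAGATTGATGGT, then reverse.
(b) mRNA matches the coding strand with T→U.

(a) 5'-TGGTAGTTAGATCGTGCTGAGCACCATACGATGCATGC-3'
(b) 5'-GCAUGCAUCGUAUGGUGCUCAGCACGAUCUAACUACCA-3'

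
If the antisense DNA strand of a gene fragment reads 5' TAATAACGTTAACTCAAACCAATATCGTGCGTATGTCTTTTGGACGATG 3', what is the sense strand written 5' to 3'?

The coding strand is complementary and antiparallel to the template: take the complement (A↔T, G↔C) and reverse.

5'-CATCGTCCAAAAGACATACGCACGATATTGGTTTGAGTTAACGTTATTA-3'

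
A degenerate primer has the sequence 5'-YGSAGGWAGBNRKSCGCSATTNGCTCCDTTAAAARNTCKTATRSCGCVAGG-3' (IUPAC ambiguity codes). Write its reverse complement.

Standard pairs A↔T, G↔C; ambiguity codes pair R↔Y, K↔M, W↔W, S↔S, B↔V, D↔H, N↔N. Complement (RCSTCCWTCVNYMSGCGSTAANCGAGGHAATTTTYNAGMATAYSGCGBTCC), then reverse for 5'→3'.

5'-CCTBGCGSYATAMGANYTTTTAAHGGAGCNAATSGCGSMYNVCTWCCTSCR-3'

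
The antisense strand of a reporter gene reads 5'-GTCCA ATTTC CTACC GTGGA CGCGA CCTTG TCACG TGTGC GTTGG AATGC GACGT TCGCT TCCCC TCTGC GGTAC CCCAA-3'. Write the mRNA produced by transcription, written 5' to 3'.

The mRNA has the sequence of the coding strand (reverse complement of the template) with T→U. Reverse complement of GTCCAATTTCCTACCGTGGACGCGACCTTGTCACGTGTGCGTTGGAATGCGACGTTCGCTTCCCCTCTGCGGTACCCCAA is TTGGGGTACCGCAGAGGGGAAGCGAACGTCGCATTCCAACGCACACGTGACAAGGTCGCGTCCACGGTAGGAAATTGGAC; then T→U.

5′-UUGGGGUACCGCAGAGGGGAAGCGAACGUCGCAUUCCAACGCACACGUGACAAGGUCGCGUCCACGGUAGGAAAUUGGAC-3′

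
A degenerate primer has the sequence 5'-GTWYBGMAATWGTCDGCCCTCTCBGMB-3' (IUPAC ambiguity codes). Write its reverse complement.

5'-VKCVGAGAGGGCHGACWATTKCVRWAC-3'

Standard pairs A↔T, G↔C; ambiguity codes pair Y↔R, M↔K, W↔W, B↔V, D↔H. Complement (CAWRVCKTTAWCAGHCGGGAGAGVCKV), then reverse for 5'→3'.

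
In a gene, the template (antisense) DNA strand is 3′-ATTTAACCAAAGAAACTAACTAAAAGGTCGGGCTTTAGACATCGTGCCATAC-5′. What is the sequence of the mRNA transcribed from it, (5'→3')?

5'-UAAAUUGGUUUCUUUGAUUGAUUUUCCAGCCCGAAAUCUGUAGCACGGUAUG-3'

Reading the template 3'→5' as shown, RNA polymerase pairs each base (A→U, T→A, G↔C) to build mRNA 5'→3' directly.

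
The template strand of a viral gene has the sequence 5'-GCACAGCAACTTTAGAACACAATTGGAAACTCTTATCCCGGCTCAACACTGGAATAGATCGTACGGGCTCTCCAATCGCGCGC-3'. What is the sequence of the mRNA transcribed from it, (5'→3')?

The mRNA has the sequence of the coding strand (reverse complement of the template) with T→U. Reverse complement of GCACAGCAACTTTAGAACACAATTGGAAACTCTTATCCCGGCTCAACACTGGAATAGATCGTACGGGCTCTCCAATCGCGCGC is GCGCGCGATTGGAGAGCCCGTACGATCTATTCCAGTGTTGAGCCGGGATAAGAGTTTCCAATTGTGTTCTAAAGTTGCTGTGC; then T→U.

5'-GCGCGCGAUUGGAGAGCCCGUACGAUCUAUUCCAGUGUUGAGCCGGGAUAAGAGUUUCCAAUUGUGUUCUAAAGUUGCUGUGC-3'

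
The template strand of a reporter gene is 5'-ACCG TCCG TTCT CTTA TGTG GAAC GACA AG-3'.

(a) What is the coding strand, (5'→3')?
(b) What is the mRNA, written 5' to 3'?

(a) 5'-CTTGTCGTTCCACATAAGAGAACGGACGGT-3'
(b) 5'-CUUGUCGUUCCACAUAAGAGAACGGACGGU-3'

(a) The coding strand is the reverse complement of the template: complement TGGCAGGCAAGAGAATACACCTTGCTGTTC, then reverse.
(b) mRNA has the coding-strand sequence with T→U.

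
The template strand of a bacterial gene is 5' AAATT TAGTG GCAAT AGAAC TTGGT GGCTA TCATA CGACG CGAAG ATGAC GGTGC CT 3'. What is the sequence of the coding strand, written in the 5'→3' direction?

The coding strand is complementary and antiparallel to the template: take the complement (A↔T, G↔C) and reverse.

5'-AGGCACCGTCATCTTCGCGTCGTATGATAGCCACCAAGTTCTATTGCCACTAAATTT-3'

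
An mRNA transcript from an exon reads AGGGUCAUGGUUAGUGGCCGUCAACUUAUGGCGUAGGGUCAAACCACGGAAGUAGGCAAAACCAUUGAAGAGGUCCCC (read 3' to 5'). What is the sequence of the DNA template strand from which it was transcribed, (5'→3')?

5'-TCCCAGTACCAATCACCGGCAGTTGAATACCGCATCCCAGTTTGGTGCCTTCATCCGTTTTGGTAACTTCTCCAGGGG-3'

Written 5'→3' the mRNA is CCCCUGGAGAAGUUACCAAAACGGAUGAAGGCACCAAACUGGGAUGCGGUAUUCAACUGCCGGUGAUUGGUACUGGGA, so the coding DNA strand is CCCCTGGAGAAGTTACCAAAACGGATGAAGGCACCAAACTGGGATGCGGTATTCAACTGCCGGTGATTGGTACTGGGA. The template is its reverse complement.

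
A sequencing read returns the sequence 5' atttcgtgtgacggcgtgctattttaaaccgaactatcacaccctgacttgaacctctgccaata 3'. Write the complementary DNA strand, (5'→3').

5'-TATTGGCAGAGGTTCAAGTCAGGGTGTGATAGTTCGGTTTAAAATAGCACGCCGTCACACGAAAT-3'

Pairing A↔T and G↔C gives TAAAGCACACTGCCGCACGATAAAATTTGGCTTGATAGTGTGGGACTGAACTTGGAGACGGTTAT, running 3'→5'. Reverse for the 5'→3' convention.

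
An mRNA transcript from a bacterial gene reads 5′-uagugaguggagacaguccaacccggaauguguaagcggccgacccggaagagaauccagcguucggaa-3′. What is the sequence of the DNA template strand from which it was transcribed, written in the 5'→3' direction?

5′-TTCCGAACGCTGGATTCTCTTCCGGGTCGGCCGCTTACACATTCCGGGTTGGACTGTCTCCACTCACTA-3′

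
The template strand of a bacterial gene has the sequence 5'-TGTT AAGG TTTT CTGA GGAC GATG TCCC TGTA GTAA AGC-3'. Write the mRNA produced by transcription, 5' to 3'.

5'-GCUUUACUACAGGGACAUCGUCCUCAGAAAACCUUAACA-3'

RNA polymerase reads the template 3'→5' and synthesizes mRNA 5'→3' by base-pairing (A→U, T→A, G↔C). The complement of the template is ACAATTCCAAAAGACTCCTGCTACAGGGACATCATTTCG; antiparallel, so 5'→3' the coding strand is GCTTTACTACAGGGACATCGTCCTCAGAAAACCTTAACA. Replace T with U for the mRNA.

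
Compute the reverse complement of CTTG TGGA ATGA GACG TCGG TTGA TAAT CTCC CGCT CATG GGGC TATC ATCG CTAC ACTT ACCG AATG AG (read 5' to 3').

Complement each base (A↔T, G↔C): GAACACCTTACTCTGCAGCCAACTATTAGAGGGCGAGTACCCCGATAGTAGCGATGTGAATGGCTTACTC. Then reverse.

5′-CTCATTCGGTAAGTGTAGCGATGATAGCCCCATGAGCGGGAGATTATCAACCGACGTCTCATTCCACAAG-3′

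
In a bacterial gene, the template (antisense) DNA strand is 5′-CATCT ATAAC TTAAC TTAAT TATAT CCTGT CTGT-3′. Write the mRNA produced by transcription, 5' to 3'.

The mRNA has the sequence of the coding strand (reverse complement of the template) with T→U. Reverse complement of CATCTATAACTTAACTTAATTATATCCTGTCTGT is ACAGACAGGATATAATTAAGTTAAGTTATAGATG; then T→U.

5'-ACAGACAGGAUAUAAUUAAGUUAAGUUAUAGAUG-3'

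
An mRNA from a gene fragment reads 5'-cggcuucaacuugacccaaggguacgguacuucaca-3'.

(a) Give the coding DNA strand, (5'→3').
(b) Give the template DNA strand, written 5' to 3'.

(a) The coding strand matches the mRNA with U→T.
(b) The template strand is the reverse complement of the coding strand.

(a) 5'-CGGCTTCAACTTGACCCAAGGGTACGGTACTTCACA-3'
(b) 5'-TGTGAAGTACCGTACCCTTGGGTCAAGTTGAAGCCG-3'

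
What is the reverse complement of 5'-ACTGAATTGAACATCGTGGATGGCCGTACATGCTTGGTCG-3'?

Complement each base (A↔T, G↔C): TGACTTAACTTGTAGCACCTACCGGCATGTACGAACCAGC. Then reverse.

5'-CGACCAAGCATGTACGGCCATCCACGATGTTCAATTCAGT-3'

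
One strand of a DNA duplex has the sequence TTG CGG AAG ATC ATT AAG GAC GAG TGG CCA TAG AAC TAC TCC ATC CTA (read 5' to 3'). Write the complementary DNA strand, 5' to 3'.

5'-TAGGATGGAGTAGTTCTATGGCCACTCGTCCTTAATGATCTTCCGCAA-3'

Pairing A↔T and G↔C gives AACGCCTTCTAGTAATTCCTGCTCACCGGTATCTTGATGAGGTAGGAT, running 3'→5'. Reverse for the 5'→3' convention.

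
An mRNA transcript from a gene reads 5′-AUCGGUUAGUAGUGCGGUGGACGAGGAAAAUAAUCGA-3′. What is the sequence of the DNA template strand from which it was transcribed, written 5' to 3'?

5′-TCGATTATTTTCCTCGTCCACCGCACTACTAACCGAT-3′

Replace U with T to get the coding DNA strand: ATCGGTTAGTAGTGCGGTGGACGAGGAAAATAATCGA. The template strand is its reverse complement (complement TAGCCAATCATCACGCCACCTGCTCCTTTTATTAGCT, then reverse).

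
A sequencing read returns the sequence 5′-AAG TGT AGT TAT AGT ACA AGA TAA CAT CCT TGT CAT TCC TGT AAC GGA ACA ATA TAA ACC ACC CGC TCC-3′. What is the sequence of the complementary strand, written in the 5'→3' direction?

The complement of AAGTGTAGTTATAGTACAAGATAACATCCTTGTCATTCCTGTAACGGAACAATATAAACCACCCGCTCC is TTCACATCAATATCATGTTCTATTGTAGGAACAGTAAGGACATTGCCTTGTTATATTTGGTGGGCGAGG (A↔T, G↔C). DNA strands are antiparallel, so the complementary strand runs 3'→5'; reversing gives the 5'→3' form.

5′-GGAGCGGGTGGTTTATATTGTTCCGTTACAGGAATGACAAGGATGTTATCTTGTACTATAACTACACTT-3′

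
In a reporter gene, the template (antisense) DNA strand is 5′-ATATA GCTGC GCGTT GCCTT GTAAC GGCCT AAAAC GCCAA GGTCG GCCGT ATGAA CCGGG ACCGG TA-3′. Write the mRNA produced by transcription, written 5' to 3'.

The mRNA has the sequence of the coding strand (reverse complement of the template) with T→U. Reverse complement of ATATAGCTGCGCGTTGCCTTGTAACGGCCTAAAACGCCAAGGTCGGCCGTATGAACCGGGACCGGTA is TACCGGTCCCGGTTCATACGGCCGACCTTGGCGTTTTAGGCCGTTACAAGGCAACGCGCAGCTATAT; then T→U.

5'-UACCGGUCCCGGUUCAUACGGCCGACCUUGGCGUUUUAGGCCGUUACAAGGCAACGCGCAGCUAUAU-3'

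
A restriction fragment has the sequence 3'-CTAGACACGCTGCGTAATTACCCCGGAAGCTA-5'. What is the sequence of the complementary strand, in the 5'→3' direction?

The strand is given 3'→5', so its complement runs 5'→3' in the same left-to-right order: pair each base A↔T, G↔C.

5′-GATCTGTGCGACGCATTAATGGGGCCTTCGAT-3′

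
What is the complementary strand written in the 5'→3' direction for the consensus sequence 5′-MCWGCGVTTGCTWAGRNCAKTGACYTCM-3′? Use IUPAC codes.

Standard pairs A↔T, G↔C; ambiguity codes pair R↔Y, M↔K, W↔W, V↔B, N↔N. Complement (KGWCGCBAACGAWTCYNGTMACTGRAGK), then reverse for 5'→3'.

5'-KGARGTCAMTGNYCTWAGCAABCGCWGK-3'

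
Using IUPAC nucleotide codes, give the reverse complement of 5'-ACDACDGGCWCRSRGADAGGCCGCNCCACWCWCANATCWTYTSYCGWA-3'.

5'-TWCGRSARAWGATNTGWGWGTGGNGCGGCCTHTCYSYGWGCCHGTHGT-3'

Standard pairs A↔T, G↔C; ambiguity codes pair R↔Y, W↔W, S↔S, D↔H, N↔N. Complement (TGHTGHCCGWGYSYCTHTCCGGCGNGGTGWGWGTNTAGWARASRGCWT), then reverse for 5'→3'.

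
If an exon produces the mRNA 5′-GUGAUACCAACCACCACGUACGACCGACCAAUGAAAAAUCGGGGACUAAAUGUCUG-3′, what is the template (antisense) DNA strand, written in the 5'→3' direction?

5′-CAGACATTTAGTCCCCGATTTTTCATTGGTCGGTCGTACGTGGTGGTTGGTATCAC-3′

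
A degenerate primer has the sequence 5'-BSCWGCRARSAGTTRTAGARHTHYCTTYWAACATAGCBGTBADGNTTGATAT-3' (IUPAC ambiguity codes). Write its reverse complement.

Standard pairs A↔T, G↔C; ambiguity codes pair R↔Y, W↔W, S↔S, B↔V, D↔H, N↔N. Complement (VSGWCGYTYSTCAAYATCTYDADRGAARWTTGTATCGVCAVTHCNAACTATA), then reverse for 5'→3'.

5′-ATATCAANCHTVACVGCTATGTTWRAAGRDADYTCTAYAACTSYTYGCWGSV-3′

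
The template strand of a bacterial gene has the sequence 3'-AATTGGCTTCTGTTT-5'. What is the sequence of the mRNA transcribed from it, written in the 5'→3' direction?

5'-UUAACCGAAGACAAA-3'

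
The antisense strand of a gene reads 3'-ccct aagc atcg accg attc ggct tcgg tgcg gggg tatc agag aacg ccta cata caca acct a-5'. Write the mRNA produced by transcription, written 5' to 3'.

Reading the template 3'→5' as shown, RNA polymerase pairs each base (A→U, T→A, G↔C) to build mRNA 5'→3' directly.

5'-GGGAUUCGUAGCUGGCUAAGCCGAAGCCACGCCCCCAUAGUCUCUUGCGGAUGUAUGUGUUGGAU-3'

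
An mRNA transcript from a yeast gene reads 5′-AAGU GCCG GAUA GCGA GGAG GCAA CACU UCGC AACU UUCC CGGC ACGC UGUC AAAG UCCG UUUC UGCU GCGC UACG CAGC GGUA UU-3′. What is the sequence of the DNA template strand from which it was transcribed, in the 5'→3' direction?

Replace U with T to get the coding DNA strand: AAGTGCCGGATAGCGAGGAGGCAACACTTCGCAACTTTCCCGGCACGCTGTCAAAGTCCGTTTCTGCTGCGCTACGCAGCGGTATT. The template strand is its reverse complement (complement TTCACGGCCTATCGCTCCTCCGTTGTGAAGCGTTGAAAGGGCCGTGCGACAGTTTCAGGCAAAGACGACGCGATGCGTCGCCATAA, then reverse).

5'-AATACCGCTGCGTAGCGCAGCAGAAACGGACTTTGACAGCGTGCCGGGAAAGTTGCGAAGTGTTGCCTCCTCGCTATCCGGCACTT-3'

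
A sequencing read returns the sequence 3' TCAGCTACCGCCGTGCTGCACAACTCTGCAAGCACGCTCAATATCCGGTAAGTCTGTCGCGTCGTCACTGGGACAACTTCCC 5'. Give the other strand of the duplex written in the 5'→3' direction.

5'-AGTCGATGGCGGCACGACGTGTTGAGACGTTCGTGCGAGTTATAGGCCATTCAGACAGCGCAGCAGTGACCCTGTTGAAGGG-3'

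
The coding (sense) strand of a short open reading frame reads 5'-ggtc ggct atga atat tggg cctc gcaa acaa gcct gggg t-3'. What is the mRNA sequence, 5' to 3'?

The mRNA is synthesized from the template strand, so it matches the coding strand with T replaced by U.

5'-GGUCGGCUAUGAAUAUUGGGCCUCGCAAACAAGCCUGGGGU-3'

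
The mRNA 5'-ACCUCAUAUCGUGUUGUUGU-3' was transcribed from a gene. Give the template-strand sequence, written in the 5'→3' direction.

5'-ACAACAACACGATATGAGGT-3'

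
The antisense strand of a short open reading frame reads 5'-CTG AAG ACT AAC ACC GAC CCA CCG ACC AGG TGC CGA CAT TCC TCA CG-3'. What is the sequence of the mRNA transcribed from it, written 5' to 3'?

5'-CGUGAGGAAUGUCGGCACCUGGUCGGUGGGUCGGUGUUAGUCUUCAG-3'

RNA polymerase reads the template 3'→5' and synthesizes mRNA 5'→3' by base-pairing (A→U, T→A, G↔C). The complement of the template is GACTTCTGATTGTGGCTGGGTGGCTGGTCCACGGCTGTAAGGAGTGC; antiparallel, so 5'→3' the coding strand is CGTGAGGAATGTCGGCACCTGGTCGGTGGGTCGGTGTTAGTCTTCAG. Replace T with U for the mRNA.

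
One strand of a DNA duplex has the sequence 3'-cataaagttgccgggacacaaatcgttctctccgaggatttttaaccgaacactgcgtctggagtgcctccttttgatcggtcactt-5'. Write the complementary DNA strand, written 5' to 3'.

5'-GTATTTCAACGGCCCTGTGTTTAGCAAGAGAGGCTCCTAAAAATTGGCTTGTGACGCAGACCTCACGGAGGAAAACTAGCCAGTGAA-3'

The strand is given 3'→5', so its complement runs 5'→3' in the same left-to-right order: pair each base A↔T, G↔C.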